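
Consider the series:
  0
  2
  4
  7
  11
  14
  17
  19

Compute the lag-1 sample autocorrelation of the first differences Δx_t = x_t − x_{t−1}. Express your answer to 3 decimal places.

0.268

First differences Δx: 2, 2, 3, 4, 3, 3, 2
Mean of differences = 2.7143
Numerator Σ(Δx_t−Δx̄)(Δx_{t+1}−Δx̄) = 0.9184
Denominator Σ(Δx_t−Δx̄)² = 3.4286
r_1(Δx) = 0.9184 / 3.4286 = 0.268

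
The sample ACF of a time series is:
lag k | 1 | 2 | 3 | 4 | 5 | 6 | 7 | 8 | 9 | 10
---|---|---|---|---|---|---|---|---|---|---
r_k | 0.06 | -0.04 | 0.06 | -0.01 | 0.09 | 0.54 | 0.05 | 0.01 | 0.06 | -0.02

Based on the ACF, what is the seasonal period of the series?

6

The largest autocorrelation is r_6 = 0.54; the remaining lags stay at or below 0.09.
The dominant spike at lag 6 indicates a seasonal period of 6.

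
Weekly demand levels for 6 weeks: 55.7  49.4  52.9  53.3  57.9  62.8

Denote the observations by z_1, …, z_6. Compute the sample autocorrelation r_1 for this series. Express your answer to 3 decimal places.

Mean z̄ = (55.7 + 49.4 + 52.9 + 53.3 + 57.9 + 62.8)/6 = 55.3333
Deviations from mean: 0.3667, -5.9333, -2.4333, -2.0333, 2.5667, 7.4667
Σ(z_t−z̄)(z_{t+1}−z̄) = (-2.1756) + (14.4378) + (4.9478) + (-5.2189) + (19.1644) = 31.1556
Denominator Σ(z_t−z̄)² = 107.7333
r_1 = 31.1556 / 107.7333 = 0.289

0.289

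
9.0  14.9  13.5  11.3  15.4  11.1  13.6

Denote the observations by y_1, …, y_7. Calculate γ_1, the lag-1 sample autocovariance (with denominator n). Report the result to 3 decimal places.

-2.429

Mean ȳ = (9.0 + 14.9 + 13.5 + 11.3 + 15.4 + 11.1 + 13.6)/7 = 12.6857
Σ_{t=1}^{6}(y_t−ȳ)(y_{t+1}−ȳ) = -17.0016
γ_1 = -17.0016 / 7 = -2.429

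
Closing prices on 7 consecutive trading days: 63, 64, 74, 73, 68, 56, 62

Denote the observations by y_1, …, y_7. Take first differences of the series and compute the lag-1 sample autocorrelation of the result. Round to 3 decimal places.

First differences Δy: 1, 10, -1, -5, -12, 6
Mean of differences = -0.1667
Numerator Σ(Δy_t−Δȳ)(Δy_{t+1}−Δȳ) = -8.3611
Denominator Σ(Δy_t−Δȳ)² = 306.8333
r_1(Δy) = -8.3611 / 306.8333 = -0.027

-0.027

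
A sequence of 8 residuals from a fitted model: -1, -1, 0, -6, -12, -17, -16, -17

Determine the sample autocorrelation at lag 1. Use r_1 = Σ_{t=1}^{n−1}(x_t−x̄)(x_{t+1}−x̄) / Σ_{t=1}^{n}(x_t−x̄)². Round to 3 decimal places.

0.717

Mean x̄ = (-1 − 1 + 0 − 6 − 12 − 17 − 16 − 17)/8 = -8.7500
Deviations from mean: 7.7500, 7.7500, 8.7500, 2.7500, -3.2500, -8.2500, -7.2500, -8.2500
Σ(x_t−x̄)(x_{t+1}−x̄) = (60.0625) + (67.8125) + (24.0625) + (-8.9375) + (26.8125) + (59.8125) + (59.8125) = 289.4375
Denominator Σ(x_t−x̄)² = 403.5000
r_1 = 289.4375 / 403.5000 = 0.717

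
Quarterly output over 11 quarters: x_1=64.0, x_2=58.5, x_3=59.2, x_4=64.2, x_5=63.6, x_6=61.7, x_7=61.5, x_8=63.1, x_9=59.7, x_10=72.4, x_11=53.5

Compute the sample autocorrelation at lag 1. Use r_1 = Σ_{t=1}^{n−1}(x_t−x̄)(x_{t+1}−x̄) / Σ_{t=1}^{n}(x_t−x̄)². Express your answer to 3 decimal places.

-0.527

Mean x̄ = (64.0 + 58.5 + 59.2 + 64.2 + 63.6 + 61.7 + 61.5 + 63.1 + 59.7 + 72.4 + 53.5)/11 = 61.9455
Numerator Σ_{t=1}^{10}(x_t−x̄)(x_{t+1}−x̄) = -115.2512
Denominator Σ(x_t−x̄)² = 218.7073
r_1 = -115.2512 / 218.7073 = -0.527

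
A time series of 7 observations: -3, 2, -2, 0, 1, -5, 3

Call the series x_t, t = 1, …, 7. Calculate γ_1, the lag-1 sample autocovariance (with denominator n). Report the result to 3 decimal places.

Mean x̄ = (-3 + 2 − 2 + 0 + 1 − 5 + 3)/7 = -0.5714
Σ_{t=1}^{6}(x_t−x̄)(x_{t+1}−x̄) = -32.6122
γ_1 = -32.6122 / 7 = -4.659

-4.659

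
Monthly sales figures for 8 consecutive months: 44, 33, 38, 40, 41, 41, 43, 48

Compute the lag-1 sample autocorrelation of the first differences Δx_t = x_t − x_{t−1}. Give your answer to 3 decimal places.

First differences Δx: -11, 5, 2, 1, 0, 2, 5
Mean of differences = 0.5714
Numerator Σ(Δx_t−Δx̄)(Δx_{t+1}−Δx̄) = -39.0408
Denominator Σ(Δx_t−Δx̄)² = 177.7143
r_1(Δx) = -39.0408 / 177.7143 = -0.220

-0.220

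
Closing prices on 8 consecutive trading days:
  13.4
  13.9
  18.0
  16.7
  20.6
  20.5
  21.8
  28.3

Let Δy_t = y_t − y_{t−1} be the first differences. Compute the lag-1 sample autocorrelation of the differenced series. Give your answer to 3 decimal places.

First differences Δy: 0.5, 4.1, -1.3, 3.9, -0.1, 1.3, 6.5
Mean of differences = 2.1286
Numerator Σ(Δy_t−Δȳ)(Δy_{t+1}−Δȳ) = -21.7665
Denominator Σ(Δy_t−Δȳ)² = 46.1943
r_1(Δy) = -21.7665 / 46.1943 = -0.471

-0.471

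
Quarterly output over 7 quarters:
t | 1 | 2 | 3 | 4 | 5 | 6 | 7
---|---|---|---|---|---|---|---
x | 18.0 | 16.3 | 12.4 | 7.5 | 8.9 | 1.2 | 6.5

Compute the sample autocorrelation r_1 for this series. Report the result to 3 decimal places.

0.500

Mean x̄ = (18.0 + 16.3 + 12.4 + 7.5 + 8.9 + 1.2 + 6.5)/7 = 10.1143
Deviations from mean: 7.8857, 6.1857, 2.2857, -2.6143, -1.2143, -8.9143, -3.6143
Σ(x_t−x̄)(x_{t+1}−x̄) = (48.7788) + (14.1388) + (-5.9755) + (3.1745) + (10.8245) + (32.2188) = 103.1598
Denominator Σ(x_t−x̄)² = 206.5086
r_1 = 103.1598 / 206.5086 = 0.500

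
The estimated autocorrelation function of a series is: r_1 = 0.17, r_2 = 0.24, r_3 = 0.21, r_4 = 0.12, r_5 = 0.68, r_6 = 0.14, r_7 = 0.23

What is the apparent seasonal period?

The largest autocorrelation is r_5 = 0.68; the remaining lags stay at or below 0.24.
The dominant spike at lag 5 indicates a seasonal period of 5.

5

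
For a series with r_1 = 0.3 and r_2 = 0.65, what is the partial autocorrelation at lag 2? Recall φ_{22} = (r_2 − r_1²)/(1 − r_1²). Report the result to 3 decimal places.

0.615

φ_{22} = (r_2 − r_1²) / (1 − r_1²)
r_1² = (0.3)² = 0.09
Numerator = 0.65 − 0.0900 = 0.5600; denominator = 1 − 0.0900 = 0.9100
φ_{22} = 0.5600 / 0.9100 = 0.615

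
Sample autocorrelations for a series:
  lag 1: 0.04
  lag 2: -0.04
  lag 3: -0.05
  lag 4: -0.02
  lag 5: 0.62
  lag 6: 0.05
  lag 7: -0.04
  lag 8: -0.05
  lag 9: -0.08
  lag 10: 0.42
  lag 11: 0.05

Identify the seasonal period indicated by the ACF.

5

The largest autocorrelation is r_5 = 0.62, with a weaker echo at lag 10 (0.42); the remaining lags stay at or below 0.05.
The dominant spike at lag 5 indicates a seasonal period of 5.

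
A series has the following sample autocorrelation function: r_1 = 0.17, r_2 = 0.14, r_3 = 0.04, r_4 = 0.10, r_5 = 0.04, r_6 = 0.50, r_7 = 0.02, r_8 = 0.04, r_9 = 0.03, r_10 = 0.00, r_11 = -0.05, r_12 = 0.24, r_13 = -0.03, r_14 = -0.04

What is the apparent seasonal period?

The largest autocorrelation is r_6 = 0.50, with a weaker echo at lag 12 (0.24); the remaining lags stay at or below 0.17.
The dominant spike at lag 6 indicates a seasonal period of 6.

6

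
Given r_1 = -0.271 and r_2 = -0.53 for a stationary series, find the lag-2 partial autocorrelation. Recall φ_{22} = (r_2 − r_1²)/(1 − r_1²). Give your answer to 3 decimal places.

φ_{22} = (r_2 − r_1²) / (1 − r_1²)
r_1² = (-0.271)² = 0.073441
Numerator = -0.53 − 0.0734 = -0.6034; denominator = 1 − 0.0734 = 0.9266
φ_{22} = -0.6034 / 0.9266 = -0.651

-0.651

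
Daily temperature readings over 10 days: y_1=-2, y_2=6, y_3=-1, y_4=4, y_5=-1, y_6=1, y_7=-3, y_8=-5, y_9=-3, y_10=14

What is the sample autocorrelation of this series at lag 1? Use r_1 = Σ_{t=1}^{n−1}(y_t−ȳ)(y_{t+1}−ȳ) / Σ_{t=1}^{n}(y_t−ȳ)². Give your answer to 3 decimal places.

Mean ȳ = (-2 + 6 − 1 + 4 − 1 + 1 − 3 − 5 − 3 + 14)/10 = 1.0000
Numerator Σ_{t=1}^{9}(y_t−ȳ)(y_{t+1}−ȳ) = -41.0000
Denominator Σ(y_t−ȳ)² = 288.0000
r_1 = -41.0000 / 288.0000 = -0.142

-0.142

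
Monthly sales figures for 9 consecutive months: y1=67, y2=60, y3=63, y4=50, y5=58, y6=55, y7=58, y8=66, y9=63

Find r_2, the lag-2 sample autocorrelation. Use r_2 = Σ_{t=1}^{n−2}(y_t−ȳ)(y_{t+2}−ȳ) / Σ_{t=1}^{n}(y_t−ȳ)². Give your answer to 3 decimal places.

Mean ȳ = (67 + 60 + 63 + 50 + 58 + 55 + 58 + 66 + 63)/9 = 60.0000
Numerator Σ_{t=1}^{7}(y_t−ȳ)(y_{t+2}−ȳ) = 33.0000
Denominator Σ(y_t−ȳ)² = 236.0000
r_2 = 33.0000 / 236.0000 = 0.140

0.140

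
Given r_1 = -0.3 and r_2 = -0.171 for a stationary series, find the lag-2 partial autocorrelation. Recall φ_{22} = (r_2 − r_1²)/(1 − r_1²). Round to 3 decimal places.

-0.287

φ_{22} = (r_2 − r_1²) / (1 − r_1²)
r_1² = (-0.3)² = 0.09
Numerator = -0.171 − 0.0900 = -0.2610; denominator = 1 − 0.0900 = 0.9100
φ_{22} = -0.2610 / 0.9100 = -0.287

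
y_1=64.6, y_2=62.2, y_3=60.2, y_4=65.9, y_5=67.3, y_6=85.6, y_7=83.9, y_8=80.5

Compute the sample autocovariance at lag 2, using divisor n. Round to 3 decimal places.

21.462

Mean ȳ = (64.6 + 62.2 + 60.2 + 65.9 + 67.3 + 85.6 + 83.9 + 80.5)/8 = 71.2750
Deviations: -6.6750, -9.0750, -11.0750, -5.3750, -3.9750, 14.3250, 12.6250, 9.2250
Σ_{t=1}^{6}(y_t−ȳ)(y_{t+2}−ȳ) = 171.6938
γ_2 = 171.6938 / 8 = 21.462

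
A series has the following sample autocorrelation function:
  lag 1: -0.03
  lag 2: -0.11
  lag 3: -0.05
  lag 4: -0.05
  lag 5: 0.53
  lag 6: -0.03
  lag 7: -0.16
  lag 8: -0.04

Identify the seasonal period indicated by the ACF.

5

The largest autocorrelation is r_5 = 0.53; the remaining lags stay at or below -0.03.
The dominant spike at lag 5 indicates a seasonal period of 5.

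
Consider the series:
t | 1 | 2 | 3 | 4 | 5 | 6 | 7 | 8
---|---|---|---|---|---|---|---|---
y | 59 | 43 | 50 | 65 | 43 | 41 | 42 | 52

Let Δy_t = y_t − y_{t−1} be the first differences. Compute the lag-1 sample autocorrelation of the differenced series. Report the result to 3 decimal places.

-0.258

First differences Δy: -16, 7, 15, -22, -2, 1, 10
Mean of differences = -1.0000
Numerator Σ(Δy_t−Δȳ)(Δy_{t+1}−Δȳ) = -287.0000
Denominator Σ(Δy_t−Δȳ)² = 1112.0000
r_1(Δy) = -287.0000 / 1112.0000 = -0.258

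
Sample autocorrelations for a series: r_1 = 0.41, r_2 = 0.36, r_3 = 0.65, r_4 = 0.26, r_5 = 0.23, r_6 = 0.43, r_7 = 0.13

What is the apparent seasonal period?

3

The largest autocorrelation is r_3 = 0.65, with a weaker echo at lag 6 (0.43); the remaining lags stay at or below 0.41. The elevated value at lag 1 (0.41), dropping to 0.36 at lag 2, reflects decaying short-term dependence rather than seasonality.
The dominant spike at lag 3 indicates a seasonal period of 3.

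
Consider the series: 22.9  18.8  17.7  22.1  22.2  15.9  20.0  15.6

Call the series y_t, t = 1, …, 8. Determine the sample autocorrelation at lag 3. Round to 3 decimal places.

0.081

Mean ȳ = (22.9 + 18.8 + 17.7 + 22.1 + 22.2 + 15.9 + 20.0 + 15.6)/8 = 19.4000
Σ(y_t−ȳ)(y_{t+3}−ȳ) = (9.4500) + (-1.6800) + (5.9500) + (1.6200) + (-10.6400) = 4.7000
Denominator Σ(y_t−ȳ)² = 57.6800
r_3 = 4.7000 / 57.6800 = 0.081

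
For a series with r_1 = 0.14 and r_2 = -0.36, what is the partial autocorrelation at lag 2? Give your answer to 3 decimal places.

-0.387

φ_{22} = (r_2 − r_1²) / (1 − r_1²)
r_1² = (0.14)² = 0.0196
Numerator = -0.36 − 0.0196 = -0.3796; denominator = 1 − 0.0196 = 0.9804
φ_{22} = -0.3796 / 0.9804 = -0.387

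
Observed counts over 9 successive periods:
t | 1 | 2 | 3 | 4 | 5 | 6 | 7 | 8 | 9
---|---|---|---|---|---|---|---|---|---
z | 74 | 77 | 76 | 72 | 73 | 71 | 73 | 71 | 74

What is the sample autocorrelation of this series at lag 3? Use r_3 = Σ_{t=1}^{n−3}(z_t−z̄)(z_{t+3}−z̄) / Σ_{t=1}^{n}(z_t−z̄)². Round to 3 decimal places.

Mean z̄ = (74 + 77 + 76 + 72 + 73 + 71 + 73 + 71 + 74)/9 = 73.4444
Σ(z_t−z̄)(z_{t+3}−z̄) = (-0.8025) + (-1.5802) + (-6.2469) + (0.6420) + (1.0864) + (-1.3580) = -8.2593
Denominator Σ(z_t−z̄)² = 34.2222
r_3 = -8.2593 / 34.2222 = -0.241

-0.241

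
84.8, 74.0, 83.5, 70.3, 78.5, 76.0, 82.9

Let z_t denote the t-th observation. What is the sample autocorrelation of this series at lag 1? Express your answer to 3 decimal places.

Mean z̄ = (84.8 + 74.0 + 83.5 + 70.3 + 78.5 + 76.0 + 82.9)/7 = 78.5714
Σ(z_t−z̄)(z_{t+1}−z̄) = (-28.4735) + (-22.5306) + (-40.7663) + (0.5908) + (0.1837) + (-11.1306) = -102.1265
Denominator Σ(z_t−z̄)² = 177.7543
r_1 = -102.1265 / 177.7543 = -0.575

-0.575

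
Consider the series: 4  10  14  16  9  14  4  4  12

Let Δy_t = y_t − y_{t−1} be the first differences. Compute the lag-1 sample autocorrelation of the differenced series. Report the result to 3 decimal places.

First differences Δy: 6, 4, 2, -7, 5, -10, 0, 8
Mean of differences = 1.0000
Numerator Σ(Δy_t−Δȳ)(Δy_{t+1}−Δȳ) = -62.0000
Denominator Σ(Δy_t−Δȳ)² = 286.0000
r_1(Δy) = -62.0000 / 286.0000 = -0.217

-0.217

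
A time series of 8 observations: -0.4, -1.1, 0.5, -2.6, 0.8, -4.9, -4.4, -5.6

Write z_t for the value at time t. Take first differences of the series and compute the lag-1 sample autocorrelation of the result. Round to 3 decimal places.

First differences Δz: -0.7, 1.6, -3.1, 3.4, -5.7, 0.5, -1.2
Mean of differences = -0.7429
Numerator Σ(Δz_t−Δz̄)(Δz_{t+1}−Δz̄) = -42.4533
Denominator Σ(Δz_t−Δz̄)² = 54.5371
r_1(Δz) = -42.4533 / 54.5371 = -0.778

-0.778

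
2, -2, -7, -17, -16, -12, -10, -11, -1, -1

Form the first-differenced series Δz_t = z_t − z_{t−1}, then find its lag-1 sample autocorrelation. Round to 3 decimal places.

First differences Δz: -4, -5, -10, 1, 4, 2, -1, 10, 0
Mean of differences = -0.3333
Numerator Σ(Δz_t−Δz̄)(Δz_{t+1}−Δz̄) = 60.2222
Denominator Σ(Δz_t−Δz̄)² = 262.0000
r_1(Δz) = 60.2222 / 262.0000 = 0.230

0.230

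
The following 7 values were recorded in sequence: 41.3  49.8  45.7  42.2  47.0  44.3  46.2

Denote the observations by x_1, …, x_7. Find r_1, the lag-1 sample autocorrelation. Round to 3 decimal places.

Mean x̄ = (41.3 + 49.8 + 45.7 + 42.2 + 47.0 + 44.3 + 46.2)/7 = 45.2143
Deviations from mean: -3.9143, 4.5857, 0.4857, -3.0143, 1.7857, -0.9143, 0.9857
Σ(x_t−x̄)(x_{t+1}−x̄) = (-17.9498) + (2.2273) + (-1.4641) + (-5.3827) + (-1.6327) + (-0.9012) = -25.1031
Denominator Σ(x_t−x̄)² = 50.6686
r_1 = -25.1031 / 50.6686 = -0.495

-0.495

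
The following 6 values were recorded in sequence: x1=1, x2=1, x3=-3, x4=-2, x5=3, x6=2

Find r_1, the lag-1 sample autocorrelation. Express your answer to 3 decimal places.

Mean x̄ = (1 + 1 − 3 − 2 + 3 + 2)/6 = 0.3333
Deviations from mean: 0.6667, 0.6667, -3.3333, -2.3333, 2.6667, 1.6667
Numerator Σ_{t=1}^{5}(x_t−x̄)(x_{t+1}−x̄) = 4.2222
Denominator Σ(x_t−x̄)² = 27.3333
r_1 = 4.2222 / 27.3333 = 0.154

0.154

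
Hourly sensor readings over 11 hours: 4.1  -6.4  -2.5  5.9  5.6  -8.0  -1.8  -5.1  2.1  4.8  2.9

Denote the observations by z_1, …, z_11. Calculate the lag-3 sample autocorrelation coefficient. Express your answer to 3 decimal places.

Mean z̄ = (4.1 − 6.4 − 2.5 + 5.9 + 5.6 − 8.0 − 1.8 − 5.1 + 2.1 + 4.8 + 2.9)/11 = 0.1455
Numerator Σ_{t=1}^{8}(z_t−z̄)(z_{t+3}−z̄) = -70.6289
Denominator Σ(z_t−z̄)² = 259.0673
r_3 = -70.6289 / 259.0673 = -0.273

-0.273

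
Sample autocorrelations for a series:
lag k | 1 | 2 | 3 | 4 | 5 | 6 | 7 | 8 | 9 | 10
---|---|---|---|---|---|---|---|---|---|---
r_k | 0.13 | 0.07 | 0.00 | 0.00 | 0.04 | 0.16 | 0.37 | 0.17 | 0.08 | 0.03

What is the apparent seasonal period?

7

The largest autocorrelation is r_7 = 0.37; the remaining lags stay at or below 0.17.
The dominant spike at lag 7 indicates a seasonal period of 7.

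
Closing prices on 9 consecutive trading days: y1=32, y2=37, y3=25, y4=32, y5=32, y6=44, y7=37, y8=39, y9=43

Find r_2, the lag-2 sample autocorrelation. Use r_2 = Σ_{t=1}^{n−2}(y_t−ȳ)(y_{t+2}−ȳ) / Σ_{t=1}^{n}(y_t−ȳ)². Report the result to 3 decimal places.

Mean ȳ = (32 + 37 + 25 + 32 + 32 + 44 + 37 + 39 + 43)/9 = 35.6667
Numerator Σ_{t=1}^{7}(y_t−ȳ)(y_{t+2}−ȳ) = 75.4444
Denominator Σ(y_t−ȳ)² = 292.0000
r_2 = 75.4444 / 292.0000 = 0.258

0.258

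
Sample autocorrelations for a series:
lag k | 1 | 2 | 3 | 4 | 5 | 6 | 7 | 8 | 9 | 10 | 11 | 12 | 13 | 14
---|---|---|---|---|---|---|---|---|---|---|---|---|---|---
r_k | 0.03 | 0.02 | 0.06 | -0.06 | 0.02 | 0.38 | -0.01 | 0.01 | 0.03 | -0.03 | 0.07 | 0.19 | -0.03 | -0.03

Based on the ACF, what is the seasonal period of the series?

6

The largest autocorrelation is r_6 = 0.38, with a weaker echo at lag 12 (0.19); the remaining lags stay at or below 0.07.
The dominant spike at lag 6 indicates a seasonal period of 6.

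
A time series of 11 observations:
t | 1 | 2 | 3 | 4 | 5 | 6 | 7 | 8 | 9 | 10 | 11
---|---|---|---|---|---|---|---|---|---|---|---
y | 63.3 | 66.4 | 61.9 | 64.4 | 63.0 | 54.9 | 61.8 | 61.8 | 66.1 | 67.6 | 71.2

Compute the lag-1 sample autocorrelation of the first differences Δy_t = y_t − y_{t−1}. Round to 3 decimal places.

First differences Δy: 3.1, -4.5, 2.5, -1.4, -8.1, 6.9, 0.0, 4.3, 1.5, 3.6
Mean of differences = 0.7900
Numerator Σ(Δy_t−Δȳ)(Δy_{t+1}−Δȳ) = -62.9721
Denominator Σ(Δy_t−Δȳ)² = 178.7490
r_1(Δy) = -62.9721 / 178.7490 = -0.352

-0.352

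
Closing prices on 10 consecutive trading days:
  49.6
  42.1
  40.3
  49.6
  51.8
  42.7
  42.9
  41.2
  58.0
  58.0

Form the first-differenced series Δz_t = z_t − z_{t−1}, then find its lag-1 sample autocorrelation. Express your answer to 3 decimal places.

-0.096

First differences Δz: -7.5, -1.8, 9.3, 2.2, -9.1, 0.2, -1.7, 16.8, 0.0
Mean of differences = 0.9333
Numerator Σ(Δz_t−Δz̄)(Δz_{t+1}−Δz̄) = -49.2311
Denominator Σ(Δz_t−Δz̄)² = 510.9600
r_1(Δz) = -49.2311 / 510.9600 = -0.096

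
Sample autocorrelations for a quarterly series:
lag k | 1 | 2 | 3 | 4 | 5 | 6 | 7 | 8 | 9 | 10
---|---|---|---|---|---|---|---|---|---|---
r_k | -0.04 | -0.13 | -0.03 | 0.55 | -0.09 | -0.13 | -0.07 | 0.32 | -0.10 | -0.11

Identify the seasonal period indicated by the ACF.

The largest autocorrelation is r_4 = 0.55, with a weaker echo at lag 8 (0.32); the remaining lags stay at or below -0.03.
The dominant spike at lag 4 indicates a seasonal period of 4.

4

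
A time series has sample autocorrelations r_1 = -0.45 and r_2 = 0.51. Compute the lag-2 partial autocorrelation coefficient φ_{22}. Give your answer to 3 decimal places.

φ_{22} = (r_2 − r_1²) / (1 − r_1²)
r_1² = (-0.45)² = 0.2025
Numerator = 0.51 − 0.2025 = 0.3075; denominator = 1 − 0.2025 = 0.7975
φ_{22} = 0.3075 / 0.7975 = 0.386

0.386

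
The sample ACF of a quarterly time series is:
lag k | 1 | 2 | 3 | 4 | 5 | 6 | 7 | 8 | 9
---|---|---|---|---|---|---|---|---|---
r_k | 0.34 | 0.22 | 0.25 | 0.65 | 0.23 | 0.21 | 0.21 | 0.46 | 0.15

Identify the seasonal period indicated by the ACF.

4

The largest autocorrelation is r_4 = 0.65, with a weaker echo at lag 8 (0.46); the remaining lags stay at or below 0.34. The elevated value at lag 1 (0.34), dropping to 0.22 at lag 2, reflects decaying short-term dependence rather than seasonality.
The dominant spike at lag 4 indicates a seasonal period of 4.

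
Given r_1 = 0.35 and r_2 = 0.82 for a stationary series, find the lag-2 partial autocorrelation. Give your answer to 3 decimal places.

φ_{22} = (r_2 − r_1²) / (1 − r_1²)
r_1² = (0.35)² = 0.1225
Numerator = 0.82 − 0.1225 = 0.6975; denominator = 1 − 0.1225 = 0.8775
φ_{22} = 0.6975 / 0.8775 = 0.795

0.795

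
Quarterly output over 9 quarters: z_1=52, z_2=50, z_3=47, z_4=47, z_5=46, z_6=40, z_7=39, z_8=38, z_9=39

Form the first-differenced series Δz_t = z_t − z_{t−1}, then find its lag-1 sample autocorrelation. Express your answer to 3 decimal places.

First differences Δz: -2, -3, 0, -1, -6, -1, -1, 1
Mean of differences = -1.6250
Numerator Σ(Δz_t−Δz̄)(Δz_{t+1}−Δz̄) = -4.1406
Denominator Σ(Δz_t−Δz̄)² = 31.8750
r_1(Δz) = -4.1406 / 31.8750 = -0.130

-0.130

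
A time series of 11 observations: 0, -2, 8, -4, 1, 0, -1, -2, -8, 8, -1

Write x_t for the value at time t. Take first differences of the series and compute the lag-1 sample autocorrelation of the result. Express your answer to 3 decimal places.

First differences Δx: -2, 10, -12, 5, -1, -1, -1, -6, 16, -9
Mean of differences = -0.1000
Numerator Σ(Δx_t−Δx̄)(Δx_{t+1}−Δx̄) = -436.0100
Denominator Σ(Δx_t−Δx̄)² = 648.9000
r_1(Δx) = -436.0100 / 648.9000 = -0.672

-0.672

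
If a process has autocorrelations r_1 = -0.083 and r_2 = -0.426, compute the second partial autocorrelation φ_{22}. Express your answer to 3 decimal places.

φ_{22} = (r_2 − r_1²) / (1 − r_1²)
r_1² = (-0.083)² = 0.006889
Numerator = -0.426 − 0.0069 = -0.4329; denominator = 1 − 0.0069 = 0.9931
φ_{22} = -0.4329 / 0.9931 = -0.436

-0.436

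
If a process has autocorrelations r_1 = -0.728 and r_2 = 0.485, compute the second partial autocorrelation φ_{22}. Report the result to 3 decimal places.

φ_{22} = (r_2 − r_1²) / (1 − r_1²)
r_1² = (-0.728)² = 0.529984
Numerator = 0.485 − 0.5300 = -0.0450; denominator = 1 − 0.5300 = 0.4700
φ_{22} = -0.0450 / 0.4700 = -0.096

-0.096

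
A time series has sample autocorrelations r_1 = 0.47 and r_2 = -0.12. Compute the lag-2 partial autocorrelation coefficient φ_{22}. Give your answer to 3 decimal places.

-0.438

φ_{22} = (r_2 − r_1²) / (1 − r_1²)
r_1² = (0.47)² = 0.2209
Numerator = -0.12 − 0.2209 = -0.3409; denominator = 1 − 0.2209 = 0.7791
φ_{22} = -0.3409 / 0.7791 = -0.438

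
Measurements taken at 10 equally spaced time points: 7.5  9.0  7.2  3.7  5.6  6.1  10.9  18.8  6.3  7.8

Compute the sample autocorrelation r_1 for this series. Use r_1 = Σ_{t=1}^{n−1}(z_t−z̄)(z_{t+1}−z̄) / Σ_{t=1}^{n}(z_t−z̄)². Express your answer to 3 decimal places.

Mean z̄ = (7.5 + 9.0 + 7.2 + 3.7 + 5.6 + 6.1 + 10.9 + 18.8 + 6.3 + 7.8)/10 = 8.2900
Numerator Σ_{t=1}^{9}(z_t−z̄)(z_{t+1}−z̄) = 23.6819
Denominator Σ(z_t−z̄)² = 156.8890
r_1 = 23.6819 / 156.8890 = 0.151

0.151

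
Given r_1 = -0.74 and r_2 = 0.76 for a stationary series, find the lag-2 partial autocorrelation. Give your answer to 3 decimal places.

0.469

φ_{22} = (r_2 − r_1²) / (1 − r_1²)
r_1² = (-0.74)² = 0.5476
Numerator = 0.76 − 0.5476 = 0.2124; denominator = 1 − 0.5476 = 0.4524
φ_{22} = 0.2124 / 0.4524 = 0.469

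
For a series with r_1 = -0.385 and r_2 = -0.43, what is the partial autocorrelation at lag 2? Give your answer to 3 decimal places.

φ_{22} = (r_2 − r_1²) / (1 − r_1²)
r_1² = (-0.385)² = 0.148225
Numerator = -0.43 − 0.1482 = -0.5782; denominator = 1 − 0.1482 = 0.8518
φ_{22} = -0.5782 / 0.8518 = -0.679

-0.679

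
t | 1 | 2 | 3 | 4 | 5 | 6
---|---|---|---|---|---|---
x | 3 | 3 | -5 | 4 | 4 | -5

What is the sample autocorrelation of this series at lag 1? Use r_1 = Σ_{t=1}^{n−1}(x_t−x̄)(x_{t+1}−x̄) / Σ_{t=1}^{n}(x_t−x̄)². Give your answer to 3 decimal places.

-0.354

Mean x̄ = (3 + 3 − 5 + 4 + 4 − 5)/6 = 0.6667
Σ(x_t−x̄)(x_{t+1}−x̄) = (5.4444) + (-13.2222) + (-18.8889) + (11.1111) + (-18.8889) = -34.4444
Denominator Σ(x_t−x̄)² = 97.3333
r_1 = -34.4444 / 97.3333 = -0.354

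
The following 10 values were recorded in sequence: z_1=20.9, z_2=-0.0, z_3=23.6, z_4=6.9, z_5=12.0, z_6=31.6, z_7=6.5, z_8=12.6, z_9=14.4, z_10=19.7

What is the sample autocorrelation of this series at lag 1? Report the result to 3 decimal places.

Mean z̄ = (20.9 − 0.0 + 23.6 + 6.9 + 12.0 + 31.6 + 6.5 + 12.6 + 14.4 + 19.7)/10 = 14.8200
Numerator Σ_{t=1}^{9}(z_t−z̄)(z_{t+1}−z̄) = -437.0044
Denominator Σ(z_t−z̄)² = 784.0760
r_1 = -437.0044 / 784.0760 = -0.557

-0.557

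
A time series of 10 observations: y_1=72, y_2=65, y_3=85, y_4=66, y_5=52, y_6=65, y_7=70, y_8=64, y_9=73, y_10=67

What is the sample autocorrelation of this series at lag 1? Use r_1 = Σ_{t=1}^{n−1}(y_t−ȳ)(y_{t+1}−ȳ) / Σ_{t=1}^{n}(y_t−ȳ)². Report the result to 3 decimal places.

Mean ȳ = (72 + 65 + 85 + 66 + 52 + 65 + 70 + 64 + 73 + 67)/10 = 67.9000
Numerator Σ_{t=1}^{9}(y_t−ȳ)(y_{t+1}−ȳ) = -56.4100
Denominator Σ(y_t−ȳ)² = 628.9000
r_1 = -56.4100 / 628.9000 = -0.090

-0.090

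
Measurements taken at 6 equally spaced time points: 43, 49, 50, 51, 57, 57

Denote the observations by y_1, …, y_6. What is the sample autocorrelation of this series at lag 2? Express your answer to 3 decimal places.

Mean ȳ = (43 + 49 + 50 + 51 + 57 + 57)/6 = 51.1667
Deviations from mean: -8.1667, -2.1667, -1.1667, -0.1667, 5.8333, 5.8333
Numerator Σ_{t=1}^{4}(y_t−ȳ)(y_{t+2}−ȳ) = 2.1111
Denominator Σ(y_t−ȳ)² = 140.8333
r_2 = 2.1111 / 140.8333 = 0.015

0.015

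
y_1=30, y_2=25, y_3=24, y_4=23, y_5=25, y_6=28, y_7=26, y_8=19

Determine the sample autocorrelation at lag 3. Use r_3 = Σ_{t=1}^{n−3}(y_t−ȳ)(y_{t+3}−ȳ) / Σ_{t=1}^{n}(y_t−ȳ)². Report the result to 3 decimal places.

-0.197

Mean ȳ = (30 + 25 + 24 + 23 + 25 + 28 + 26 + 19)/8 = 25.0000
Deviations from mean: 5.0000, 0.0000, -1.0000, -2.0000, 0.0000, 3.0000, 1.0000, -6.0000
Numerator Σ_{t=1}^{5}(y_t−ȳ)(y_{t+3}−ȳ) = -15.0000
Denominator Σ(y_t−ȳ)² = 76.0000
r_3 = -15.0000 / 76.0000 = -0.197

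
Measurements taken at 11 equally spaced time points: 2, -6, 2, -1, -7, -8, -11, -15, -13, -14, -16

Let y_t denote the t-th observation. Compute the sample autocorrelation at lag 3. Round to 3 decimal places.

Mean ȳ = (2 − 6 + 2 − 1 − 7 − 8 − 11 − 15 − 13 − 14 − 16)/11 = -7.9091
Numerator Σ_{t=1}^{8}(y_t−ȳ)(y_{t+3}−ȳ) = 118.1570
Denominator Σ(y_t−ȳ)² = 436.9091
r_3 = 118.1570 / 436.9091 = 0.270

0.270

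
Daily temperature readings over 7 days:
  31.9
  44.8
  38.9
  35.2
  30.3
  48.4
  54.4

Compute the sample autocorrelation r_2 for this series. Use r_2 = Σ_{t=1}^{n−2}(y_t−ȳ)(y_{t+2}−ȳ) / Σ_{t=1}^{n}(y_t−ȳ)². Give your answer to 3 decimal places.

Mean ȳ = (31.9 + 44.8 + 38.9 + 35.2 + 30.3 + 48.4 + 54.4)/7 = 40.5571
Deviations from mean: -8.6571, 4.2429, -1.6571, -5.3571, -10.2571, 7.8429, 13.8429
Numerator Σ_{t=1}^{5}(y_t−ȳ)(y_{t+2}−ȳ) = -175.3894
Denominator Σ(y_t−ȳ)² = 482.7371
r_2 = -175.3894 / 482.7371 = -0.363

-0.363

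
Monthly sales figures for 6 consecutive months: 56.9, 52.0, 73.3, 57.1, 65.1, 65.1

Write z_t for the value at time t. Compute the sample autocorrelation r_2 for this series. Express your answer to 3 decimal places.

0.046

Mean z̄ = (56.9 + 52.0 + 73.3 + 57.1 + 65.1 + 65.1)/6 = 61.5833
Deviations from mean: -4.6833, -9.5833, 11.7167, -4.4833, 3.5167, 3.5167
Σ(z_t−z̄)(z_{t+2}−z̄) = (-54.8731) + (42.9653) + (41.2036) + (-15.7664) = 13.5294
Denominator Σ(z_t−z̄)² = 295.8883
r_2 = 13.5294 / 295.8883 = 0.046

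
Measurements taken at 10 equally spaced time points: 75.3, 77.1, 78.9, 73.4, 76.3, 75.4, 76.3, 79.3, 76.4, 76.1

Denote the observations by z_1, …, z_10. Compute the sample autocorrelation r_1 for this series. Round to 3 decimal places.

-0.242

Mean z̄ = (75.3 + 77.1 + 78.9 + 73.4 + 76.3 + 75.4 + 76.3 + 79.3 + 76.4 + 76.1)/10 = 76.4500
Numerator Σ_{t=1}^{9}(z_t−z̄)(z_{t+1}−z̄) = -6.4075
Denominator Σ(z_t−z̄)² = 26.4450
r_1 = -6.4075 / 26.4450 = -0.242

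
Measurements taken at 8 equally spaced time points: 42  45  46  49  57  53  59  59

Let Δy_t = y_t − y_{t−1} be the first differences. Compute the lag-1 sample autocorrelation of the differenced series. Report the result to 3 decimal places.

First differences Δy: 3, 1, 3, 8, -4, 6, 0
Mean of differences = 2.4286
Numerator Σ(Δy_t−Δȳ)(Δy_{t+1}−Δȳ) = -65.8980
Denominator Σ(Δy_t−Δȳ)² = 93.7143
r_1(Δy) = -65.8980 / 93.7143 = -0.703

-0.703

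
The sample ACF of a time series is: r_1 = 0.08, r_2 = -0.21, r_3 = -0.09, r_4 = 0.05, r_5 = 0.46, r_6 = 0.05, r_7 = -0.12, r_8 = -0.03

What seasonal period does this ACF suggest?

5

The largest autocorrelation is r_5 = 0.46; the remaining lags stay at or below 0.08.
The dominant spike at lag 5 indicates a seasonal period of 5.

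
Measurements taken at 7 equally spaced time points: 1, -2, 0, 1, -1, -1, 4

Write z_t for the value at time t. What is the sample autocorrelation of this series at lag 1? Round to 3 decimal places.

Mean z̄ = (1 − 2 + 0 + 1 − 1 − 1 + 4)/7 = 0.2857
Deviations from mean: 0.7143, -2.2857, -0.2857, 0.7143, -1.2857, -1.2857, 3.7143
Σ(z_t−z̄)(z_{t+1}−z̄) = (-1.6327) + (0.6531) + (-0.2041) + (-0.9184) + (1.6531) + (-4.7755) = -5.2245
Denominator Σ(z_t−z̄)² = 23.4286
r_1 = -5.2245 / 23.4286 = -0.223

-0.223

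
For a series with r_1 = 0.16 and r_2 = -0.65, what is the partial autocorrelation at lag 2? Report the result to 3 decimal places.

-0.693

φ_{22} = (r_2 − r_1²) / (1 − r_1²)
r_1² = (0.16)² = 0.0256
Numerator = -0.65 − 0.0256 = -0.6756; denominator = 1 − 0.0256 = 0.9744
φ_{22} = -0.6756 / 0.9744 = -0.693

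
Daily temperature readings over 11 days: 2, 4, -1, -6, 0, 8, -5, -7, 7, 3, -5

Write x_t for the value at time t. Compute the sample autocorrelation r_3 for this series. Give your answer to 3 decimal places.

0.309

Mean x̄ = (2 + 4 − 1 − 6 + 0 + 8 − 5 − 7 + 7 + 3 − 5)/11 = 0.0000
Numerator Σ_{t=1}^{8}(x_t−x̄)(x_{t+3}−x̄) = 86.0000
Denominator Σ(x_t−x̄)² = 278.0000
r_3 = 86.0000 / 278.0000 = 0.309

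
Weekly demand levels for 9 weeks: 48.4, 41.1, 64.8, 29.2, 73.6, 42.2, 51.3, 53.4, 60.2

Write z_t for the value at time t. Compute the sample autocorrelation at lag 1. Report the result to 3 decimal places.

Mean z̄ = (48.4 + 41.1 + 64.8 + 29.2 + 73.6 + 42.2 + 51.3 + 53.4 + 60.2)/9 = 51.5778
Numerator Σ_{t=1}^{8}(z_t−z̄)(z_{t+1}−z̄) = -1082.6449
Denominator Σ(z_t−z̄)² = 1446.1356
r_1 = -1082.6449 / 1446.1356 = -0.749

-0.749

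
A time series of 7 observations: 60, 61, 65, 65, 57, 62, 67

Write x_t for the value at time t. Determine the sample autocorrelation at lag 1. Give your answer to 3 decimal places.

-0.100

Mean x̄ = (60 + 61 + 65 + 65 + 57 + 62 + 67)/7 = 62.4286
Deviations from mean: -2.4286, -1.4286, 2.5714, 2.5714, -5.4286, -0.4286, 4.5714
Σ(x_t−x̄)(x_{t+1}−x̄) = (3.4694) + (-3.6735) + (6.6122) + (-13.9592) + (2.3265) + (-1.9592) = -7.1837
Denominator Σ(x_t−x̄)² = 71.7143
r_1 = -7.1837 / 71.7143 = -0.100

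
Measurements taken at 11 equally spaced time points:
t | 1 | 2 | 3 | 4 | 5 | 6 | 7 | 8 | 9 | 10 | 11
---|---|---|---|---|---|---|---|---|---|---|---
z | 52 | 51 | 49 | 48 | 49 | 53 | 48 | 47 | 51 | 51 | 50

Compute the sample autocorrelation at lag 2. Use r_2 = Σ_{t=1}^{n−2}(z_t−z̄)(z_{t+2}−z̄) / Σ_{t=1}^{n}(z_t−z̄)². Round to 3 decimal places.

Mean z̄ = (52 + 51 + 49 + 48 + 49 + 53 + 48 + 47 + 51 + 51 + 50)/11 = 49.9091
Numerator Σ_{t=1}^{9}(z_t−z̄)(z_{t+2}−z̄) = -21.4711
Denominator Σ(z_t−z̄)² = 34.9091
r_2 = -21.4711 / 34.9091 = -0.615

-0.615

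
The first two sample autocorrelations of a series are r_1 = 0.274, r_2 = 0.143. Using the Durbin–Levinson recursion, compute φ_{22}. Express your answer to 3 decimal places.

0.073

φ_{22} = (r_2 − r_1²) / (1 − r_1²)
r_1² = (0.274)² = 0.075076
Numerator = 0.143 − 0.0751 = 0.0679; denominator = 1 − 0.0751 = 0.9249
φ_{22} = 0.0679 / 0.9249 = 0.073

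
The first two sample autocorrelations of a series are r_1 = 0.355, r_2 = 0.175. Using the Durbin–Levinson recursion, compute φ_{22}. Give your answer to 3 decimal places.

0.056

φ_{22} = (r_2 − r_1²) / (1 − r_1²)
r_1² = (0.355)² = 0.126025
Numerator = 0.175 − 0.1260 = 0.0490; denominator = 1 − 0.1260 = 0.8740
φ_{22} = 0.0490 / 0.8740 = 0.056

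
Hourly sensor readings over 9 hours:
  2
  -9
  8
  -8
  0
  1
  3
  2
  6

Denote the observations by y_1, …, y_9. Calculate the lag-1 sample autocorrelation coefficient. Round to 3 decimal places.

Mean ȳ = (2 − 9 + 8 − 8 + 0 + 1 + 3 + 2 + 6)/9 = 0.5556
Numerator Σ_{t=1}^{8}(y_t−ȳ)(y_{t+1}−ȳ) = -131.6420
Denominator Σ(y_t−ȳ)² = 260.2222
r_1 = -131.6420 / 260.2222 = -0.506

-0.506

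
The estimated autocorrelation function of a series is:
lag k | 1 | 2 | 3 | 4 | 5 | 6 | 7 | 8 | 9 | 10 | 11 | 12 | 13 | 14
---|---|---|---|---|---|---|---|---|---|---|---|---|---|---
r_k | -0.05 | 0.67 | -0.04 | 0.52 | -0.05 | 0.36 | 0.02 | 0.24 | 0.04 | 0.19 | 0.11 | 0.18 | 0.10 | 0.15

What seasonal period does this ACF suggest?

The largest autocorrelation is r_2 = 0.67, with weaker echoes at lags 4 (0.52), 6 (0.36), 8 (0.24), 10 (0.19), 12 (0.18) and 14 (0.15); the remaining lags stay at or below 0.11.
The dominant spike at lag 2 indicates a seasonal period of 2.

2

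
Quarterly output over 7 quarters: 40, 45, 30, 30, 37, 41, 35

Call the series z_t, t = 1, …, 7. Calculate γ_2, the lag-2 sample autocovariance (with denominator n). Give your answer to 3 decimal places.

-15.292

Mean z̄ = (40 + 45 + 30 + 30 + 37 + 41 + 35)/7 = 36.8571
Deviations: 3.1429, 8.1429, -6.8571, -6.8571, 0.1429, 4.1429, -1.8571
Σ_{t=1}^{5}(z_t−z̄)(z_{t+2}−z̄) = -107.0408
γ_2 = -107.0408 / 7 = -15.292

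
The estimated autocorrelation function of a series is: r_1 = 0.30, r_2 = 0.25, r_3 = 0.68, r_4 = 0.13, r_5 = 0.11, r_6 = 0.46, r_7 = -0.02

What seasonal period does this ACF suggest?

The largest autocorrelation is r_3 = 0.68, with a weaker echo at lag 6 (0.46); the remaining lags stay at or below 0.30. The elevated value at lag 1 (0.30), dropping to 0.25 at lag 2, reflects decaying short-term dependence rather than seasonality.
The dominant spike at lag 3 indicates a seasonal period of 3.

3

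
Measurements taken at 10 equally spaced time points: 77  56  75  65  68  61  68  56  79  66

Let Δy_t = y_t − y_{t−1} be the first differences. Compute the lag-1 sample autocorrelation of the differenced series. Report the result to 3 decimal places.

First differences Δy: -21, 19, -10, 3, -7, 7, -12, 23, -13
Mean of differences = -1.2222
Numerator Σ(Δy_t−Δȳ)(Δy_{t+1}−Δȳ) = -1321.3827
Denominator Σ(Δy_t−Δȳ)² = 1837.5556
r_1(Δy) = -1321.3827 / 1837.5556 = -0.719

-0.719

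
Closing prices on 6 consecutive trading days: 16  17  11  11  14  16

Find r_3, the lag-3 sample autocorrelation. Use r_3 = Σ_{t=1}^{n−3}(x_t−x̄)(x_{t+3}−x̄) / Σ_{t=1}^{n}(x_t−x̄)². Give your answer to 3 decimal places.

Mean x̄ = (16 + 17 + 11 + 11 + 14 + 16)/6 = 14.1667
Σ(x_t−x̄)(x_{t+3}−x̄) = (-5.8056) + (-0.4722) + (-5.8056) = -12.0833
Denominator Σ(x_t−x̄)² = 34.8333
r_3 = -12.0833 / 34.8333 = -0.347

-0.347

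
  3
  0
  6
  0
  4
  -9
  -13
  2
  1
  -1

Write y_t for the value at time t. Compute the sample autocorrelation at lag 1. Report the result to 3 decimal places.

Mean ȳ = (3 + 0 + 6 + 0 + 4 − 9 − 13 + 2 + 1 − 1)/10 = -0.7000
Numerator Σ_{t=1}^{9}(y_t−ȳ)(y_{t+1}−ȳ) = 49.2100
Denominator Σ(y_t−ȳ)² = 312.1000
r_1 = 49.2100 / 312.1000 = 0.158

0.158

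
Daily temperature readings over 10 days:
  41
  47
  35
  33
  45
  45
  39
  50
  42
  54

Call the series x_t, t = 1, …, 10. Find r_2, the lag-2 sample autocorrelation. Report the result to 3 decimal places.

0.074

Mean x̄ = (41 + 47 + 35 + 33 + 45 + 45 + 39 + 50 + 42 + 54)/10 = 43.1000
Numerator Σ_{t=1}^{8}(x_t−x̄)(x_{t+2}−x̄) = 28.0800
Denominator Σ(x_t−x̄)² = 378.9000
r_2 = 28.0800 / 378.9000 = 0.074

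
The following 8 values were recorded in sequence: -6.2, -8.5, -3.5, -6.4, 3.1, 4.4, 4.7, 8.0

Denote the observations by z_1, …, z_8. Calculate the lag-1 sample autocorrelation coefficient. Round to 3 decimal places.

0.554

Mean z̄ = (-6.2 − 8.5 − 3.5 − 6.4 + 3.1 + 4.4 + 4.7 + 8.0)/8 = -0.5500
Σ(z_t−z̄)(z_{t+1}−z̄) = (44.9175) + (23.4525) + (17.2575) + (-21.3525) + (18.0675) + (25.9875) + (44.8875) = 153.2175
Denominator Σ(z_t−z̄)² = 276.5400
r_1 = 153.2175 / 276.5400 = 0.554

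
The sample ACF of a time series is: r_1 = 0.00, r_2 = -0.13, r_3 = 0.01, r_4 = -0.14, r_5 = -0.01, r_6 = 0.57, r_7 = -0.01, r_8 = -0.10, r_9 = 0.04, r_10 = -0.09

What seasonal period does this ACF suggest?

The largest autocorrelation is r_6 = 0.57; the remaining lags stay at or below 0.04.
The dominant spike at lag 6 indicates a seasonal period of 6.

6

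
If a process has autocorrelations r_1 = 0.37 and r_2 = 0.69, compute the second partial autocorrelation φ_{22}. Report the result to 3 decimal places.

0.641

φ_{22} = (r_2 − r_1²) / (1 − r_1²)
r_1² = (0.37)² = 0.1369
Numerator = 0.69 − 0.1369 = 0.5531; denominator = 1 − 0.1369 = 0.8631
φ_{22} = 0.5531 / 0.8631 = 0.641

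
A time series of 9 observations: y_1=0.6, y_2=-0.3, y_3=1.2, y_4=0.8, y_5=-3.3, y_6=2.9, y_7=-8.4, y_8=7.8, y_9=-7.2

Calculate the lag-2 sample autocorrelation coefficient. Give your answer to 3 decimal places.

0.519

Mean ȳ = (0.6 − 0.3 + 1.2 + 0.8 − 3.3 + 2.9 − 8.4 + 7.8 − 7.2)/9 = -0.6556
Σ(y_t−ȳ)(y_{t+2}−ȳ) = (2.3298) + (0.5175) + (-4.9069) + (5.1753) + (20.4798) + (30.0642) + (50.6831) = 104.3427
Denominator Σ(y_t−ȳ)² = 201.2022
r_2 = 104.3427 / 201.2022 = 0.519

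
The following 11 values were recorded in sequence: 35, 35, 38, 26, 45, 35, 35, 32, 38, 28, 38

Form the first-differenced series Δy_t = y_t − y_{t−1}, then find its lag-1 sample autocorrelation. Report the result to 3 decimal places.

First differences Δy: 0, 3, -12, 19, -10, 0, -3, 6, -10, 10
Mean of differences = 0.3000
Numerator Σ(Δy_t−Δȳ)(Δy_{t+1}−Δȳ) = -629.9900
Denominator Σ(Δy_t−Δȳ)² = 858.1000
r_1(Δy) = -629.9900 / 858.1000 = -0.734

-0.734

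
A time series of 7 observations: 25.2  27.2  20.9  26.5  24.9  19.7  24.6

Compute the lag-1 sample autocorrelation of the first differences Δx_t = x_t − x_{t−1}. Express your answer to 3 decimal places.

-0.581

First differences Δx: 2.0, -6.3, 5.6, -1.6, -5.2, 4.9
Mean of differences = -0.1000
Numerator Σ(Δx_t−Δx̄)(Δx_{t+1}−Δx̄) = -74.7600
Denominator Σ(Δx_t−Δx̄)² = 128.6000
r_1(Δx) = -74.7600 / 128.6000 = -0.581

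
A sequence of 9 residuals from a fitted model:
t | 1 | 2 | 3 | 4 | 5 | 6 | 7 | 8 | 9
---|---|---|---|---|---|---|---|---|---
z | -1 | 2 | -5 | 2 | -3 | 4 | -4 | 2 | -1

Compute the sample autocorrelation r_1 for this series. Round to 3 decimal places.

-0.858

Mean z̄ = (-1 + 2 − 5 + 2 − 3 + 4 − 4 + 2 − 1)/9 = -0.4444
Numerator Σ_{t=1}^{8}(z_t−z̄)(z_{t+1}−z̄) = -67.0864
Denominator Σ(z_t−z̄)² = 78.2222
r_1 = -67.0864 / 78.2222 = -0.858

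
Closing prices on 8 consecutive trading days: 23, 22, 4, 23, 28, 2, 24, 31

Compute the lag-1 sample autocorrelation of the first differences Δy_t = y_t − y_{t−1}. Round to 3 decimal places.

-0.409

First differences Δy: -1, -18, 19, 5, -26, 22, 7
Mean of differences = 1.1429
Numerator Σ(Δy_t−Δȳ)(Δy_{t+1}−Δȳ) = -780.5918
Denominator Σ(Δy_t−Δȳ)² = 1910.8571
r_1(Δy) = -780.5918 / 1910.8571 = -0.409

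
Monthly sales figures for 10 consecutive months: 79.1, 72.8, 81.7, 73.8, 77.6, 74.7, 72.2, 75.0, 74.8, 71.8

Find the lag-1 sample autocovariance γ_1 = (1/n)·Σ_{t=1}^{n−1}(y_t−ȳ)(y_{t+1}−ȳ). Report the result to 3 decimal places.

-3.525

Mean ȳ = (79.1 + 72.8 + 81.7 + 73.8 + 77.6 + 74.7 + 72.2 + 75.0 + 74.8 + 71.8)/10 = 75.3500
Σ_{t=1}^{9}(y_t−ȳ)(y_{t+1}−ȳ) = -35.2525
γ_1 = -35.2525 / 10 = -3.525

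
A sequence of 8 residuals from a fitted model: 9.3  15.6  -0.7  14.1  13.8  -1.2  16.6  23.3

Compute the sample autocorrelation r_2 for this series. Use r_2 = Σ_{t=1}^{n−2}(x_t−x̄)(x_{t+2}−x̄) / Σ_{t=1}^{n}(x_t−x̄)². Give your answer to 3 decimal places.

-0.324

Mean x̄ = (9.3 + 15.6 − 0.7 + 14.1 + 13.8 − 1.2 + 16.6 + 23.3)/8 = 11.3500
Deviations from mean: -2.0500, 4.2500, -12.0500, 2.7500, 2.4500, -12.5500, 5.2500, 11.9500
Σ(x_t−x̄)(x_{t+2}−x̄) = (24.7025) + (11.6875) + (-29.5225) + (-34.5125) + (12.8625) + (-149.9725) = -164.7550
Denominator Σ(x_t−x̄)² = 508.9000
r_2 = -164.7550 / 508.9000 = -0.324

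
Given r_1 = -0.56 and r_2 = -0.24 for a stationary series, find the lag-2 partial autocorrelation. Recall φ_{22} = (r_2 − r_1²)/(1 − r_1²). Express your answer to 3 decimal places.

-0.807

φ_{22} = (r_2 − r_1²) / (1 − r_1²)
r_1² = (-0.56)² = 0.3136
Numerator = -0.24 − 0.3136 = -0.5536; denominator = 1 − 0.3136 = 0.6864
φ_{22} = -0.5536 / 0.6864 = -0.807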